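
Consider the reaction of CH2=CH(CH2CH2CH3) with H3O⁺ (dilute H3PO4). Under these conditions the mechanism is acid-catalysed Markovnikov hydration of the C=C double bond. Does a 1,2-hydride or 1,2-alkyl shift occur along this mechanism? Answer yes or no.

no

The first-formed carbocation is secondary.
No single 1,2-shift to an adjacent carbon would produce a more-substituted cation than the one already present, so no rearrangement occurs.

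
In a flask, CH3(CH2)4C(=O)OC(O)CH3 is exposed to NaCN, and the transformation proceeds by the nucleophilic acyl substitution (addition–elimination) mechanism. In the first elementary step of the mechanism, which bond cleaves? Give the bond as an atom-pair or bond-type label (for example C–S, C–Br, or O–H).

Step 1: A lone pair on the C of CN⁻ attacks the electrophilic acyl carbon; the π(C=O) electrons move onto oxygen, giving a tetrahedral intermediate.
The bond broken in this step is the π(C=O) bond.

π(C=O)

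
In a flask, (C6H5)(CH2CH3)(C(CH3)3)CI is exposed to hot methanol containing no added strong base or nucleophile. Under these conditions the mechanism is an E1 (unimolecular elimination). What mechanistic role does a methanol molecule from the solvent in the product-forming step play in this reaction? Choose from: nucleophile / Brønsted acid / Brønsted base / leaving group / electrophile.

Brønsted base

Step 2: A methanol molecule (solvent) deprotonates a β-carbon; as the C–H bond breaks, those electrons form the new alkene π bond.
A methanol molecule from the solvent in the product-forming step accepts a proton in a proton-transfer step — a Brønsted base.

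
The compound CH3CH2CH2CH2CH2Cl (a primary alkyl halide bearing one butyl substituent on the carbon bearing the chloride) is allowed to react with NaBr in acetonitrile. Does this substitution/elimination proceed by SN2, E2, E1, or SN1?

Conditions: a primary substrate with a strong nucleophile in the polar aprotic solvent acetonitrile.
These conditions are the textbook signature of the SN2 pathway.
An unhindered substrate with a strong nucleophile in a polar aprotic solvent favours one-step backside displacement.

SN2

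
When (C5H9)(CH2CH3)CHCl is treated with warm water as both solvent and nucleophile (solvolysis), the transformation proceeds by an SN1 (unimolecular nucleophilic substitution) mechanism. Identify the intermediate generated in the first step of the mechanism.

secondary carbocation

Step 1: The C–Cl bond breaks with both electrons going to the chloride; Cl⁻ leaves and a secondary carbocation remains.
After step 1 the species present is a secondary carbocation.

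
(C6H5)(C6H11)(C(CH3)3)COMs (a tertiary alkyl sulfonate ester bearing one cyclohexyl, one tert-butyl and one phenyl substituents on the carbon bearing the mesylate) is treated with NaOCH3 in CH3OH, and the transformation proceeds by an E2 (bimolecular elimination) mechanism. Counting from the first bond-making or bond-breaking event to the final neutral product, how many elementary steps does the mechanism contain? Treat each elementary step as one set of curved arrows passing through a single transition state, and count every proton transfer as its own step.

Step 1: The strong base CH3O⁻ removes a β-hydrogen; in the same concerted event the electrons of the breaking C–H bond form the new π(C=C) bond and the C–O σ-bond breaks, expelling MsO⁻. Anti-periplanar geometry; one transition state.
Total: 1 elementary step.

1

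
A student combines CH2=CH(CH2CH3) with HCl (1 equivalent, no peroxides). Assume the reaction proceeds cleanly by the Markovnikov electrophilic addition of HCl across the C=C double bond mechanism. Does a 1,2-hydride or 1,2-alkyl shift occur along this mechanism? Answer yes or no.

The first-formed carbocation is secondary.
No single 1,2-shift to an adjacent carbon would produce a more-substituted cation than the one already present, so no rearrangement occurs.

no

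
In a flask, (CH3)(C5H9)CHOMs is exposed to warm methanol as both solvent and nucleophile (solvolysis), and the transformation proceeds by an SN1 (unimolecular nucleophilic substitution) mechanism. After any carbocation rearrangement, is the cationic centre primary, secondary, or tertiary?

tertiary

Step 1: Unassisted departure of MsO⁻ (taking the C–O bonding pair) generates a secondary carbocation.
Step 2: Carbocation rearrangement: a 1,2-hydride shift from the adjacent cyclopentyl carbon converts the initially-formed secondary cation into the more stable tertiary cation.
The cation rearranges from secondary to tertiary via a 1,2-hydride shift from the adjacent cyclopentyl carbon; the tertiary cation is what reacts next.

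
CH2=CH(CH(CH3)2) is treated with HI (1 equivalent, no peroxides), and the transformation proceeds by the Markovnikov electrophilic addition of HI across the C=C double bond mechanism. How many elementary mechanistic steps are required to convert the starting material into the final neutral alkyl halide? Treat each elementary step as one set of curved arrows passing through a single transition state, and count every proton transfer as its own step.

Step 1: Protonation of the alkene by HI: the π bond acts as the nucleophile and picks up H⁺, giving the more stable (Markovnikov) secondary carbocation. The H–I bond breaks heterolytically, releasing I⁻.
Step 2: A hydride (H with its bonding pair) migrates from the adjacent isopropyl carbon to the cationic centre — a 1,2-hydride shift — upgrading the secondary cation to a tertiary one.
Step 3: The I⁻ anion donates a lone pair to the carbocation, forming the new C–I σ-bond and giving the neutral alkyl halide.
Total: 3 elementary steps.

3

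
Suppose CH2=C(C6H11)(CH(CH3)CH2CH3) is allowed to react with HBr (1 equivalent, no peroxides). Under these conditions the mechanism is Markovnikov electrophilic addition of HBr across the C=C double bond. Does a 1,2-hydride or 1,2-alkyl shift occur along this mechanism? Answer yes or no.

no

The first-formed carbocation is tertiary.
No single 1,2-shift to an adjacent carbon would produce a more-substituted cation than the one already present, so no rearrangement occurs.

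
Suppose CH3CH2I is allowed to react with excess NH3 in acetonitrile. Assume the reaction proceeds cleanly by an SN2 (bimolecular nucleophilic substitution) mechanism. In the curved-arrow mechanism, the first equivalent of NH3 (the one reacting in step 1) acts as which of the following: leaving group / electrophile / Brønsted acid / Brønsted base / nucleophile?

Step 1: A lone pair on the N of NH3 attacks the α-carbon from the back side while the C–I bond breaks; both bonding electrons leave with I⁻. The product of this concerted step is an alkylammonium ion.
The first equivalent of NH3 (the one reacting in step 1) donates an electron pair to form a new σ-bond to carbon — it is the nucleophile.

nucleophile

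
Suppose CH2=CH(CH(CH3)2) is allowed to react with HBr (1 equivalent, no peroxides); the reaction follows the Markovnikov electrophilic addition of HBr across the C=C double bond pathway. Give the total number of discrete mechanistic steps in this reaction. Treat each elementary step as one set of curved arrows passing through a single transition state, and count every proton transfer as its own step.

3

Step 1: The π electrons of the C=C bond attack a proton of HBr; Markovnikov addition places the new C–H on the less-substituted alkene carbon, so the positive charge ends up on the more-substituted carbon — a secondary carbocation. The H–Br bond breaks heterolytically, releasing Br⁻.
Step 2: A hydride (H with its bonding pair) migrates from the adjacent isopropyl carbon to the cationic centre — a 1,2-hydride shift — upgrading the secondary cation to a tertiary one.
Step 3: The Br⁻ anion donates a lone pair to the carbocation, forming the new C–Br σ-bond and giving the neutral alkyl halide.
Total: 3 elementary steps.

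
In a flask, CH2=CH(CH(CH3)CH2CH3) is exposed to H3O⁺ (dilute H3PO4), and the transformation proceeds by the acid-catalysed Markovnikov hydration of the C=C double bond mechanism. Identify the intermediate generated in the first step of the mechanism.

secondary carbocation

Step 1: Protonation of the alkene by H3O⁺: the π bond acts as the nucleophile and picks up H⁺, giving the more stable (Markovnikov) secondary carbocation. H2O is released.
After step 1 the species present is a secondary carbocation.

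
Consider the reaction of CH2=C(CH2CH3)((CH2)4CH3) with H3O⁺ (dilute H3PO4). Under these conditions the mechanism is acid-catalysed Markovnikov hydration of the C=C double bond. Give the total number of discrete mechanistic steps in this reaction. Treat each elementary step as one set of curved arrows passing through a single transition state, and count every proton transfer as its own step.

3

Step 1: Protonation of the alkene by H3O⁺: the π bond acts as the nucleophile and picks up H⁺, giving the more stable (Markovnikov) tertiary carbocation. H2O is released.
(No 1,2-shift: no single shift to an adjacent carbon would give a more stable cation.)
Step 2: Water acts as the nucleophile: an oxygen lone pair bonds to the cationic carbon, giving an oxonium-ion intermediate.
Step 3: H2O removes a proton from the oxonium oxygen, regenerating H3O⁺ and giving the neutral alcohol.
Total: 3 elementary steps.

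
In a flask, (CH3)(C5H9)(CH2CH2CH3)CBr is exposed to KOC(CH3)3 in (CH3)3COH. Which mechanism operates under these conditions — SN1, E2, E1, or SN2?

Conditions: a strong/bulky base with a tertiary substrate bearing a β-hydrogen.
These conditions are the textbook signature of the E2 pathway.
A strong (often hindered) base removes a β-H in concert with loss of the leaving group — bimolecular elimination.

E2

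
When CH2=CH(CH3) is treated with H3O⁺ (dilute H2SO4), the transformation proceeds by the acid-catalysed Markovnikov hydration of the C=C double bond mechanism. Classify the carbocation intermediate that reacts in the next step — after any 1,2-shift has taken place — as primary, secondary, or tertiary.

secondary

Step 1: Protonation of the alkene by H3O⁺: the π bond acts as the nucleophile and picks up H⁺, giving the more stable (Markovnikov) secondary carbocation. H2O is released.
No single 1,2-shift to an adjacent carbon would give a more-substituted cation, so no rearrangement occurs.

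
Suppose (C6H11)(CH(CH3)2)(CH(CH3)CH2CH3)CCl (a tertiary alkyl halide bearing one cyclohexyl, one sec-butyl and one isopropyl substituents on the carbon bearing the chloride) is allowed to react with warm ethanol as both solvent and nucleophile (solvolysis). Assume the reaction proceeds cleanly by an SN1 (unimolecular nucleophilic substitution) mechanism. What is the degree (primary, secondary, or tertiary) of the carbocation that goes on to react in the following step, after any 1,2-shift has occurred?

tertiary

Step 1: Unassisted departure of Cl⁻ (taking the C–Cl bonding pair) generates a tertiary carbocation.
No single 1,2-shift to an adjacent carbon would give a more-substituted cation, so no rearrangement occurs.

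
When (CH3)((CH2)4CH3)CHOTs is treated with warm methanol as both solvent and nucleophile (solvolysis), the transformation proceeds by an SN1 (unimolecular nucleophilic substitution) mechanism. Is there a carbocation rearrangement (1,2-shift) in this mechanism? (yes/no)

no

The first-formed carbocation is secondary.
No single 1,2-shift to an adjacent carbon would produce a more-substituted cation than the one already present, so no rearrangement occurs.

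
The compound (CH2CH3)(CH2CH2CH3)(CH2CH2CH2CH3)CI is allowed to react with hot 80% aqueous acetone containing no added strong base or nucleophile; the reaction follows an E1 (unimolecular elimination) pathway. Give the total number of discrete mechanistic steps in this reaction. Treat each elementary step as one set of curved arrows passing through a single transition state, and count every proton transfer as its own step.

2

Step 1: Rate-determining heterolysis of the C–I bond gives I⁻ and a tertiary carbocation.
(No 1,2-shift: no single shift to an adjacent carbon would give a more stable cation.)
Step 2: A weak base (a water molecule from the solvent) removes a proton from a carbon adjacent to the cationic centre; the electrons of that C–H bond become the new π(C=C) bond, giving the alkene.
Total: 2 elementary steps.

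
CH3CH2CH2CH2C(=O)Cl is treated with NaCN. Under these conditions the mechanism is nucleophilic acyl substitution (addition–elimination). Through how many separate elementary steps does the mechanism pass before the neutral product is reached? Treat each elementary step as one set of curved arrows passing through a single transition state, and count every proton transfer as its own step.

2

Step 1: A lone pair on the C of CN⁻ attacks the electrophilic acyl carbon; the π(C=O) electrons move onto oxygen, giving a tetrahedral intermediate.
Step 2: Elimination step: re-formation of the carbonyl π bond drives out Cl⁻, giving the new acyl compound.
Total: 2 elementary steps.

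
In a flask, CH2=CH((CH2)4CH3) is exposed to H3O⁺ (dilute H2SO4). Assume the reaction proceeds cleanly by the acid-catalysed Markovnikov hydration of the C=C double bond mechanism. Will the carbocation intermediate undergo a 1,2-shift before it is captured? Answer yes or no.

no

The first-formed carbocation is secondary.
No single 1,2-shift to an adjacent carbon would produce a more-substituted cation than the one already present, so no rearrangement occurs.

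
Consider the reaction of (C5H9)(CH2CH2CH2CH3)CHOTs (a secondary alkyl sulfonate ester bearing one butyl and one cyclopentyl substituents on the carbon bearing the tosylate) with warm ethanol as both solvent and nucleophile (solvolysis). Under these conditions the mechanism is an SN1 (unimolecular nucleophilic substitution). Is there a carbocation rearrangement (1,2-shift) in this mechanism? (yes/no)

The first-formed carbocation is secondary.
The adjacent cyclopentyl carbon already bears 2 other carbon substituents and has a hydrogen to migrate; after a 1,2-hydride shift from that carbon the positive charge sits on a tertiary centre.
Tertiary is more stable than secondary, so the shift occurs.

yes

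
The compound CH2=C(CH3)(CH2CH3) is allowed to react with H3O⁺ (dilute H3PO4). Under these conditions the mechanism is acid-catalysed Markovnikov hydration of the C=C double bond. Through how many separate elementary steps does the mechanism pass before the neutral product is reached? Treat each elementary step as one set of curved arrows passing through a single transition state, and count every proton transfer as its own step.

Step 1: The π electrons of the C=C bond attack a proton of H3O⁺; Markovnikov addition places the new C–H on the less-substituted alkene carbon, so the positive charge ends up on the more-substituted carbon — a tertiary carbocation. H2O is released.
(No 1,2-shift: no single shift to an adjacent carbon would give a more stable cation.)
Step 2: A lone pair on the oxygen of H2O attacks the carbocation, forming a C–O bond and an oxonium ion (a protonated alcohol).
Step 3: H2O removes a proton from the oxonium oxygen, regenerating H3O⁺ and giving the neutral alcohol.
Total: 3 elementary steps.

3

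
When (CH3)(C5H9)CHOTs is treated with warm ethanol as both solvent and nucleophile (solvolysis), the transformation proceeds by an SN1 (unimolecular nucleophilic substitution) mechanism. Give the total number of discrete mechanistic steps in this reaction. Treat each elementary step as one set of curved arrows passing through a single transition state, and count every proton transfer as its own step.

Step 1: Rate-determining heterolysis of the C–O bond gives TsO⁻ and a secondary carbocation.
Step 2: A 1,2-hydride shift from the adjacent cyclopentyl carbon moves the positive charge from the secondary centre to an adjacent carbon, generating a more stable tertiary carbocation.
Step 3: Nucleophilic capture: the oxygen of CH3CH2OH bonds to the cationic carbon, producing an oxonium-ion intermediate.
Step 4: Proton transfer from the O–H of the oxonium ion to a solvent molecule delivers the neutral ether.
Total: 4 elementary steps.

4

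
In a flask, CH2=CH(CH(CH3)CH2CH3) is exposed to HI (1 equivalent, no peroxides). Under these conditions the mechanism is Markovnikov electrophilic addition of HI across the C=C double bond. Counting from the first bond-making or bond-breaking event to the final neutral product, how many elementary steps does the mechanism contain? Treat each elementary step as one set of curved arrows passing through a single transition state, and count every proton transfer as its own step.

3

Step 1: Electrophilic addition begins with the π(C=C) electrons forming a bond to the proton of HI. Following Markovnikov's rule, the resulting cation is secondary. The H–I bond breaks heterolytically, releasing I⁻.
Step 2: A 1,2-hydride shift from the adjacent sec-butyl carbon moves the positive charge from the secondary centre to an adjacent carbon, generating a more stable tertiary carbocation.
Step 3: Nucleophilic attack by I⁻ on the carbocation completes the addition, giving R–I.
Total: 3 elementary steps.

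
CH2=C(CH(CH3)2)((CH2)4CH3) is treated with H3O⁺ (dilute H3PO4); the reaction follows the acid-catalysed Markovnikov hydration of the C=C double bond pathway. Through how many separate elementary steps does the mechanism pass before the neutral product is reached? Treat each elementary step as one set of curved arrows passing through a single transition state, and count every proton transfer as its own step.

3

Step 1: Protonation of the alkene by H3O⁺: the π bond acts as the nucleophile and picks up H⁺, giving the more stable (Markovnikov) tertiary carbocation. H2O is released.
(No 1,2-shift: no single shift to an adjacent carbon would give a more stable cation.)
Step 2: Nucleophilic capture of the cation by H2O produces the protonated alcohol (an oxonium ion).
Step 3: Proton transfer from the O–H of the oxonium ion to H2O completes the catalytic cycle and yields the alcohol.
Total: 3 elementary steps.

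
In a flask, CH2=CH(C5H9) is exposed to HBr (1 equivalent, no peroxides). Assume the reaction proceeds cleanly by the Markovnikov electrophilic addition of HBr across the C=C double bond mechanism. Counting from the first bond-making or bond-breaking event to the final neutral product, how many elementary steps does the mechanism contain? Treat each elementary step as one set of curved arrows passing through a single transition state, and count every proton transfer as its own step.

Step 1: Protonation of the alkene by HBr: the π bond acts as the nucleophile and picks up H⁺, giving the more stable (Markovnikov) secondary carbocation. The H–Br bond breaks heterolytically, releasing Br⁻.
Step 2: A hydride (H with its bonding pair) migrates from the adjacent cyclopentyl carbon to the cationic centre — a 1,2-hydride shift — upgrading the secondary cation to a tertiary one.
Step 3: The Br⁻ anion donates a lone pair to the carbocation, forming the new C–Br σ-bond and giving the neutral alkyl halide.
Total: 3 elementary steps.

3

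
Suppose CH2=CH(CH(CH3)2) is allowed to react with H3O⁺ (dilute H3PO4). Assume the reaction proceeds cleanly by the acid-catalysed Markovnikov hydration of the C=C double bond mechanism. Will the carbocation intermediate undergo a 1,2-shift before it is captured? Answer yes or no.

yes

The first-formed carbocation is secondary.
The adjacent isopropyl carbon already bears 2 other carbon substituents and has a hydrogen to migrate; after a 1,2-hydride shift from that carbon the positive charge sits on a tertiary centre.
Tertiary is more stable than secondary, so the shift occurs.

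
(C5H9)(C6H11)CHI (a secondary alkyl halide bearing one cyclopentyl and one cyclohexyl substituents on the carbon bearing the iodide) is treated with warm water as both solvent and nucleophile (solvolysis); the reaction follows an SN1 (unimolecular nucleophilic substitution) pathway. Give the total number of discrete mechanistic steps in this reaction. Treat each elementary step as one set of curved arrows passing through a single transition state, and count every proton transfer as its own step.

Step 1: Ionisation: the C–I σ-bond cleaves heterolytically; both bonding electrons depart with I⁻, leaving a secondary carbocation at the α-carbon.
Step 2: A hydride (H with its bonding pair) migrates from the adjacent cyclopentyl carbon to the cationic centre — a 1,2-hydride shift — upgrading the secondary cation to a tertiary one.
Step 3: A lone pair on the oxygen of H2O attacks the carbocation, forming a new C–O σ-bond and an oxonium ion.
Step 4: Deprotonation of the oxonium oxygen by solvent water yields the neutral alcohol.
Total: 4 elementary steps.

4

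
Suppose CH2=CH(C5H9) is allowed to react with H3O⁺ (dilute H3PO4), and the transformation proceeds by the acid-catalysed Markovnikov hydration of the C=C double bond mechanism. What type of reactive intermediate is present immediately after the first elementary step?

Step 1: Electrophilic addition begins with the π(C=C) electrons forming a bond to the proton of H3O⁺. Following Markovnikov's rule, the resulting cation is secondary. H2O is released.
After step 1 the species present is a secondary carbocation.

secondary carbocation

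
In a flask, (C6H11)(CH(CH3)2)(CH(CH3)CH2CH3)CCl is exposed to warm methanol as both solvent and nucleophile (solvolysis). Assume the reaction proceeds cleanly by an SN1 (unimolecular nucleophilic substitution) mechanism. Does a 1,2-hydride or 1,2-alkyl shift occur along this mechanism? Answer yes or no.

The first-formed carbocation is tertiary.
No single 1,2-shift to an adjacent carbon would produce a more-substituted cation than the one already present, so no rearrangement occurs.

no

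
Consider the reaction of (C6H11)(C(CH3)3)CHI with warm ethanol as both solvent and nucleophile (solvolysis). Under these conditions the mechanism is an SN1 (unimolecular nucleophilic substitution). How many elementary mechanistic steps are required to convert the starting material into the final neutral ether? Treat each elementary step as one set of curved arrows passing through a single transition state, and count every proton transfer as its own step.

4

Step 1: Ionisation: the C–I σ-bond cleaves heterolytically; both bonding electrons depart with I⁻, leaving a secondary carbocation at the α-carbon.
Step 2: Carbocation rearrangement: a 1,2-hydride shift from the adjacent cyclohexyl carbon converts the initially-formed secondary cation into the more stable tertiary cation.
Step 3: Nucleophilic capture: the oxygen of CH3CH2OH bonds to the cationic carbon, producing an oxonium-ion intermediate.
Step 4: Deprotonation of the oxonium oxygen by solvent ethanol yields the neutral ether.
Total: 4 elementary steps.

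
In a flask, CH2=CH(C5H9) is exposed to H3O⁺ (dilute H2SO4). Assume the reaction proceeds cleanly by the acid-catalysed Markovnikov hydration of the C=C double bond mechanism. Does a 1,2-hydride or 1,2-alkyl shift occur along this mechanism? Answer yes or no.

yes

The first-formed carbocation is secondary.
The adjacent cyclopentyl carbon already bears 2 other carbon substituents and has a hydrogen to migrate; after a 1,2-hydride shift from that carbon the positive charge sits on a tertiary centre.
Tertiary is more stable than secondary, so the shift occurs.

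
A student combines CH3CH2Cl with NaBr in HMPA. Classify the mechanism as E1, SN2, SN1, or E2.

Conditions: a primary substrate with a strong nucleophile in the polar aprotic solvent HMPA.
These conditions are the textbook signature of the SN2 pathway.
An unhindered substrate with a strong nucleophile in a polar aprotic solvent favours one-step backside displacement.

SN2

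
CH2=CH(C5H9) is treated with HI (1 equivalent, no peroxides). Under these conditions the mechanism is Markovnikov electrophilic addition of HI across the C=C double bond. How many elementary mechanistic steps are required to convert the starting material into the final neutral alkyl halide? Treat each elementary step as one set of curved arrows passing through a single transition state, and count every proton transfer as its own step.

Step 1: Protonation of the alkene by HI: the π bond acts as the nucleophile and picks up H⁺, giving the more stable (Markovnikov) secondary carbocation. The H–I bond breaks heterolytically, releasing I⁻.
Step 2: A 1,2-hydride shift from the adjacent cyclopentyl carbon moves the positive charge from the secondary centre to an adjacent carbon, generating a more stable tertiary carbocation.
Step 3: The I⁻ anion donates a lone pair to the carbocation, forming the new C–I σ-bond and giving the neutral alkyl halide.
Total: 3 elementary steps.

3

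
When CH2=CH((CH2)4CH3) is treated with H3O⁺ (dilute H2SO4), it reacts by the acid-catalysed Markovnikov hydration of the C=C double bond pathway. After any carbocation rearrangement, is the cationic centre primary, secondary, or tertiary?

Step 1: Protonation of the alkene by H3O⁺: the π bond acts as the nucleophile and picks up H⁺, giving the more stable (Markovnikov) secondary carbocation. H2O is released.
No single 1,2-shift to an adjacent carbon would give a more-substituted cation, so no rearrangement occurs.

secondary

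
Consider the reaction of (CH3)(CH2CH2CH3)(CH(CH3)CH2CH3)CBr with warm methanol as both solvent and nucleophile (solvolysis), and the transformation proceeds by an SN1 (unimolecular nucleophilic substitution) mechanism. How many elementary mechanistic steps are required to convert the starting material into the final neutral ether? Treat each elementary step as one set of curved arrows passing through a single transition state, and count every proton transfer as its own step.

3

Step 1: The C–Br bond breaks with both electrons going to the bromide; Br⁻ leaves and a tertiary carbocation remains.
(No 1,2-shift: no single shift to an adjacent carbon would give a more stable cation.)
Step 2: CH3OH donates an oxygen lone pair into the empty p orbital of the cation, giving a protonated ether (an oxonium ion).
Step 3: A second solvent molecule removes the proton on oxygen, giving the neutral ether product.
Total: 3 elementary steps.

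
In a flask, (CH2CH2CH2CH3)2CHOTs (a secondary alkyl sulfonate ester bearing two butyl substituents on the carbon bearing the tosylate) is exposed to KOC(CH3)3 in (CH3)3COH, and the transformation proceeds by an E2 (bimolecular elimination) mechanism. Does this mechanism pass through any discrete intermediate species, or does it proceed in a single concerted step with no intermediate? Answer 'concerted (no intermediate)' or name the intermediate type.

concerted (no intermediate)

The strong base (CH3)3CO⁻ removes a β-hydrogen; in the same concerted event the electrons of the breaking C–H bond form the new π(C=C) bond and the C–O σ-bond breaks, expelling TsO⁻. Anti-periplanar geometry; one transition state.
All bond changes occur in one transition state; no discrete intermediate is formed.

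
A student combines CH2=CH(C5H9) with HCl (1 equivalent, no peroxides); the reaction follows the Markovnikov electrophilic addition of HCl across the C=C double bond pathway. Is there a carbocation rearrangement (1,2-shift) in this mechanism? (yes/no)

The first-formed carbocation is secondary.
The adjacent cyclopentyl carbon already bears 2 other carbon substituents and has a hydrogen to migrate; after a 1,2-hydride shift from that carbon the positive charge sits on a tertiary centre.
Tertiary is more stable than secondary, so the shift occurs.

yes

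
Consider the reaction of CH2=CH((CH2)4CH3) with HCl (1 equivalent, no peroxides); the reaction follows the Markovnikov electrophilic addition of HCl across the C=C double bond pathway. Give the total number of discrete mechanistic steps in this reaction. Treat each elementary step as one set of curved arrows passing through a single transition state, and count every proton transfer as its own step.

2

Step 1: Protonation of the alkene by HCl: the π bond acts as the nucleophile and picks up H⁺, giving the more stable (Markovnikov) secondary carbocation. The H–Cl bond breaks heterolytically, releasing Cl⁻.
(No 1,2-shift: no single shift to an adjacent carbon would give a more stable cation.)
Step 2: The Cl⁻ anion donates a lone pair to the carbocation, forming the new C–Cl σ-bond and giving the neutral alkyl halide.
Total: 2 elementary steps.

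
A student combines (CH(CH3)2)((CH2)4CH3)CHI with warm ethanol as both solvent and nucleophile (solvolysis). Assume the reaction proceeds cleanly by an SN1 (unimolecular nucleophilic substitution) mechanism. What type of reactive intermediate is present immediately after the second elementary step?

Step 1: Rate-determining heterolysis of the C–I bond gives I⁻ and a secondary carbocation.
Step 2: Carbocation rearrangement: a 1,2-hydride shift from the adjacent isopropyl carbon converts the initially-formed secondary cation into the more stable tertiary cation.
After step 2 the species present is a tertiary carbocation.

tertiary carbocation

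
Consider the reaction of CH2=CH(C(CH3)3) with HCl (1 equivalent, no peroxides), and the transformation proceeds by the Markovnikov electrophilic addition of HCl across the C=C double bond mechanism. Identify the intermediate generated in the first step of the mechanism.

secondary carbocation

Step 1: The π electrons of the C=C bond attack a proton of HCl; Markovnikov addition places the new C–H on the less-substituted alkene carbon, so the positive charge ends up on the more-substituted carbon — a secondary carbocation. The H–Cl bond breaks heterolytically, releasing Cl⁻.
After step 1 the species present is a secondary carbocation.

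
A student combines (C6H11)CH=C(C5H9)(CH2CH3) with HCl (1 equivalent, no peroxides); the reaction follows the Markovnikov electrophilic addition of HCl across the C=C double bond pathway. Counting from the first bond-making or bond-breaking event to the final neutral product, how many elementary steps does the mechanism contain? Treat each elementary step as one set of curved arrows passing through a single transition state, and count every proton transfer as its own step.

Step 1: Electrophilic addition begins with the π(C=C) electrons forming a bond to the proton of HCl. Following Markovnikov's rule, the resulting cation is tertiary. The H–Cl bond breaks heterolytically, releasing Cl⁻.
(No 1,2-shift: no single shift to an adjacent carbon would give a more stable cation.)
Step 2: Cl⁻ captures the cation: a lone pair on Cl⁻ fills the empty p orbital, producing the alkyl halide product.
Total: 2 elementary steps.

2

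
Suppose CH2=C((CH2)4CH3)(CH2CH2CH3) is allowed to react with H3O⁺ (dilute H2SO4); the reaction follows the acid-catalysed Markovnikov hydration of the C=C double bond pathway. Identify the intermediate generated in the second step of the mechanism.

oxonium ion

Step 1: Protonation of the alkene by H3O⁺: the π bond acts as the nucleophile and picks up H⁺, giving the more stable (Markovnikov) tertiary carbocation. H2O is released.
Step 2: A lone pair on the oxygen of H2O attacks the carbocation, forming a C–O bond and an oxonium ion (a protonated alcohol).
After step 2 the species present is an oxonium ion.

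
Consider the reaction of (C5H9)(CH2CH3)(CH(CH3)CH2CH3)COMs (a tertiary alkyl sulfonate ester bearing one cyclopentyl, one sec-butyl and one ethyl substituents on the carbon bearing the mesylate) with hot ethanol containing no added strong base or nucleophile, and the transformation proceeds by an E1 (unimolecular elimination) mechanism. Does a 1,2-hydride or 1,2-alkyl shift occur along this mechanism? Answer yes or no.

no

The first-formed carbocation is tertiary.
No single 1,2-shift to an adjacent carbon would produce a more-substituted cation than the one already present, so no rearrangement occurs.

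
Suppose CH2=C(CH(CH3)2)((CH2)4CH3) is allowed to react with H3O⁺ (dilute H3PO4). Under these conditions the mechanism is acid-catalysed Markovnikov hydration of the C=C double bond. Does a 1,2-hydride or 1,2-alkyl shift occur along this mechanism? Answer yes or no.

The first-formed carbocation is tertiary.
No single 1,2-shift to an adjacent carbon would produce a more-substituted cation than the one already present, so no rearrangement occurs.

no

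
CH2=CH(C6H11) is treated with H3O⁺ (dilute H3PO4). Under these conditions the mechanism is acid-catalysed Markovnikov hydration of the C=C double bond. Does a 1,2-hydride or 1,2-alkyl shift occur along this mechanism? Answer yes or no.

The first-formed carbocation is secondary.
The adjacent cyclohexyl carbon already bears 2 other carbon substituents and has a hydrogen to migrate; after a 1,2-hydride shift from that carbon the positive charge sits on a tertiary centre.
Tertiary is more stable than secondary, so the shift occurs.

yes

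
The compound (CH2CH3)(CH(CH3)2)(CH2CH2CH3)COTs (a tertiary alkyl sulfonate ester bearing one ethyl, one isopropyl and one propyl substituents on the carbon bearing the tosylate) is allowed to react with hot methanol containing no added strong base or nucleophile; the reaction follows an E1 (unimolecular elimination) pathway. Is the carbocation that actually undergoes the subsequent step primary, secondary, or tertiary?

Step 1: The C–O bond breaks with both electrons going to the tosylate; TsO⁻ leaves and a tertiary carbocation remains.
No single 1,2-shift to an adjacent carbon would give a more-substituted cation, so no rearrangement occurs.

tertiary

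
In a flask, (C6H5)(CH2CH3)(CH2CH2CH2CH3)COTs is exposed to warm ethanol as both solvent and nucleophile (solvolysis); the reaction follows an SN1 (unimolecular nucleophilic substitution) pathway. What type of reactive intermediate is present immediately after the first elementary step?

Step 1: Rate-determining heterolysis of the C–O bond gives TsO⁻ and a tertiary carbocation.
After step 1 the species present is a tertiary carbocation.

tertiary carbocation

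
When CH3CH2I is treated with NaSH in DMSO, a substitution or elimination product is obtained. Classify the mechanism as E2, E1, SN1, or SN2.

Conditions: a primary substrate with a strong nucleophile in the polar aprotic solvent DMSO.
These conditions are the textbook signature of the SN2 pathway.
An unhindered substrate with a strong nucleophile in a polar aprotic solvent favours one-step backside displacement.

SN2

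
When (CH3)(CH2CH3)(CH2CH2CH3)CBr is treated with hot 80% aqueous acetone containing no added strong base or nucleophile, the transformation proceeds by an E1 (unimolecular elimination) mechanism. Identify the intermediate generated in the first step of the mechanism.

Step 1: The C–Br bond breaks with both electrons going to the bromide; Br⁻ leaves and a tertiary carbocation remains.
After step 1 the species present is a tertiary carbocation.

tertiary carbocation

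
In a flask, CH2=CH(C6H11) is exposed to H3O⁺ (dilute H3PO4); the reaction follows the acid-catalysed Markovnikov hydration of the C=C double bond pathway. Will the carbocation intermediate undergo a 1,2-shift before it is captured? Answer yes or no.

The first-formed carbocation is secondary.
The adjacent cyclohexyl carbon already bears 2 other carbon substituents and has a hydrogen to migrate; after a 1,2-hydride shift from that carbon the positive charge sits on a tertiary centre.
Tertiary is more stable than secondary, so the shift occurs.

yes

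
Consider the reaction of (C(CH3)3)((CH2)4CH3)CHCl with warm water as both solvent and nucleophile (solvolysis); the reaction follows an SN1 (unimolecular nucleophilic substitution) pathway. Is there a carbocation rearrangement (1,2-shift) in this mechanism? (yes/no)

The first-formed carbocation is secondary.
The adjacent tert-butyl carbon has no hydrogen but bears methyl groups; migration of one methyl with its bonding pair (a 1,2-methyl shift) places the charge on a tertiary centre.
Tertiary is more stable than secondary, so the shift occurs.

yes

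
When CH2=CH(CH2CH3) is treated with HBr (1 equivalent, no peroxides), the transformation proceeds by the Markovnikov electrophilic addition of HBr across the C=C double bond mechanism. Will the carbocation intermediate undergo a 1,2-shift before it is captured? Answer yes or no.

The first-formed carbocation is secondary.
No single 1,2-shift to an adjacent carbon would produce a more-substituted cation than the one already present, so no rearrangement occurs.

no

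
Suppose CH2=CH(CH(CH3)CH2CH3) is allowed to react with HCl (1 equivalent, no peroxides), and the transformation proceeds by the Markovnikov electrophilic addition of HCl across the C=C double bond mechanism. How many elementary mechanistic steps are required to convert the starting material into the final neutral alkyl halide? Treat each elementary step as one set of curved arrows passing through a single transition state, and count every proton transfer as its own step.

Step 1: The π electrons of the C=C bond attack a proton of HCl; Markovnikov addition places the new C–H on the less-substituted alkene carbon, so the positive charge ends up on the more-substituted carbon — a secondary carbocation. The H–Cl bond breaks heterolytically, releasing Cl⁻.
Step 2: A hydride (H with its bonding pair) migrates from the adjacent sec-butyl carbon to the cationic centre — a 1,2-hydride shift — upgrading the secondary cation to a tertiary one.
Step 3: The Cl⁻ anion donates a lone pair to the carbocation, forming the new C–Cl σ-bond and giving the neutral alkyl halide.
Total: 3 elementary steps.

3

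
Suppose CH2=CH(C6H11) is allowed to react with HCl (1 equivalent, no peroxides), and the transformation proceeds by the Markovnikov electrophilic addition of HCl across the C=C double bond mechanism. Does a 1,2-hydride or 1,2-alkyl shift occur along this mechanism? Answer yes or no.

yes

The first-formed carbocation is secondary.
The adjacent cyclohexyl carbon already bears 2 other carbon substituents and has a hydrogen to migrate; after a 1,2-hydride shift from that carbon the positive charge sits on a tertiary centre.
Tertiary is more stable than secondary, so the shift occurs.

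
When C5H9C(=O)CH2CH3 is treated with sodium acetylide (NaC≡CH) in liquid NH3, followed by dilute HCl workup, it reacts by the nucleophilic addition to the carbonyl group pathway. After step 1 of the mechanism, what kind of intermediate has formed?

tetrahedral alkoxide intermediate

Step 1: A lone pair / filled orbital on HC≡C⁻ attacks the electrophilic carbonyl carbon; the π(C=O) electrons shift onto oxygen, producing a tetrahedral alkoxide intermediate.
After step 1 the species present is a tetrahedral alkoxide intermediate.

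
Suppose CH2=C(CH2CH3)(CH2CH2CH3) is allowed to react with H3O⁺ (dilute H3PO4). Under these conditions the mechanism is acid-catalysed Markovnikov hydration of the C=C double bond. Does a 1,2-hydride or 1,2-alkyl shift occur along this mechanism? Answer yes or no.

no

The first-formed carbocation is tertiary.
No single 1,2-shift to an adjacent carbon would produce a more-substituted cation than the one already present, so no rearrangement occurs.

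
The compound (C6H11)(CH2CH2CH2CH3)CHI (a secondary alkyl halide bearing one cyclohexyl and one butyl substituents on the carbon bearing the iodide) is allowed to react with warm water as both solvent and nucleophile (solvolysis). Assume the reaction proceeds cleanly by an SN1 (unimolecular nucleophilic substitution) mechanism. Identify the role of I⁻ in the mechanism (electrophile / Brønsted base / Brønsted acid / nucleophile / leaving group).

leaving group

Step 1: Ionisation: the C–I σ-bond cleaves heterolytically; both bonding electrons depart with I⁻, leaving a secondary carbocation at the α-carbon.
I⁻ departs with both electrons of the breaking σ-bond — that is the definition of a leaving group.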